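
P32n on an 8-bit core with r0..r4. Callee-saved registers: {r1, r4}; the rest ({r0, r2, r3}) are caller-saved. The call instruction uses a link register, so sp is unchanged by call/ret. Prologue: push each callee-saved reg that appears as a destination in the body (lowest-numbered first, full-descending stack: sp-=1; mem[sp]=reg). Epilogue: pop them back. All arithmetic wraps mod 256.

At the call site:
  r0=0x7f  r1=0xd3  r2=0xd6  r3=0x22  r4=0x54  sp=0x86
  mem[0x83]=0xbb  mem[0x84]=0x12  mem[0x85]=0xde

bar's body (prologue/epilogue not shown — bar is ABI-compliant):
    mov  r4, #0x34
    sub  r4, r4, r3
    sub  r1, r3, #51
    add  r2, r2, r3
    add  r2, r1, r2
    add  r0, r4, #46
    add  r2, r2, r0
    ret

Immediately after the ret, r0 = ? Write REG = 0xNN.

REG = 0x40

prologue: push r1 → mem[0x85]=0xd3, sp=0x85
prologue: push r4 → mem[0x84]=0x54, sp=0x84
body[0] mov  r4, #0x34 → r4=0x34
body[1] sub  r4, r4, r3 → r4=0x12
body[2] sub  r1, r3, #51 → r1=0xef
body[3] add  r2, r2, r3 → r2=0xf8
body[4] add  r2, r1, r2 → r2=0xe7
body[5] add  r0, r4, #46 → r0=0x40
body[6] add  r2, r2, r0 → r2=0x27
epilogue: pop r4=0x54, sp=0x85
epilogue: pop r1=0xd3, sp=0x86
r0 is caller-saved → body value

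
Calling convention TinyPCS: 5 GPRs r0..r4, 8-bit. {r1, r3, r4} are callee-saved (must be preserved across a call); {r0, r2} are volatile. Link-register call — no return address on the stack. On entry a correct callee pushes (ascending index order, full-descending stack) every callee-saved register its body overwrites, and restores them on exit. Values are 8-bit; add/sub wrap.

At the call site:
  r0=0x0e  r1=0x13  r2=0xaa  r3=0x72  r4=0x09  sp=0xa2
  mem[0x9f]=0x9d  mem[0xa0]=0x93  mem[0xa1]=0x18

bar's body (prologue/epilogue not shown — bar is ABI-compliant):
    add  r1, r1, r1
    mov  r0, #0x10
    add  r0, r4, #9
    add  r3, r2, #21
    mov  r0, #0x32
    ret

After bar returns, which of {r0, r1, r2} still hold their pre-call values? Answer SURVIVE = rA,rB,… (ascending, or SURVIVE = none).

prologue: push r1 -> mem[0xa1]=0x13, sp=0xa1
prologue: push r3 -> mem[0xa0]=0x72, sp=0xa0
body[0] add  r1, r1, r1 -> r1=0x26
body[1] mov  r0, #0x10 -> r0=0x10
body[2] add  r0, r4, #9 -> r0=0x12
body[3] add  r3, r2, #21 -> r3=0xbf
body[4] mov  r0, #0x32 -> r0=0x32
epilogue: pop r3=0x72, sp=0xa1
epilogue: pop r1=0x13, sp=0xa2
r0: caller-saved, written=True
r1: callee-saved, written=True
r2: caller-saved, written=False

SURVIVE = r1,r2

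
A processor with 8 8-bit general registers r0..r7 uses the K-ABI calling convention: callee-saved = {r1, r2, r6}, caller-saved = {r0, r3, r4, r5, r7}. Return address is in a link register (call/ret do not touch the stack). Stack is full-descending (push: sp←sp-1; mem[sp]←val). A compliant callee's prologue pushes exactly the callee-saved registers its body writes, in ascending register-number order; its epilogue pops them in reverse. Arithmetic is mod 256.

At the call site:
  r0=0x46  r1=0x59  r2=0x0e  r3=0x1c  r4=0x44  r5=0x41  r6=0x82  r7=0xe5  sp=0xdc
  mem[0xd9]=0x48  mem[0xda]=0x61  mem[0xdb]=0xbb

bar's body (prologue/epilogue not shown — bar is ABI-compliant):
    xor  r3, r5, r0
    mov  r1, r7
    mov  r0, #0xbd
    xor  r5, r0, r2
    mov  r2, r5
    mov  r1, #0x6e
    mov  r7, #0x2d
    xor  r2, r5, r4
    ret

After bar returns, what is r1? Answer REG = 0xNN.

REG = 0x59

prologue: push r1 -> mem[0xdb]=0x59, sp=0xdb
prologue: push r2 -> mem[0xda]=0x0e, sp=0xda
body[0] xor  r3, r5, r0 -> r3=0x07
body[1] mov  r1, r7 -> r1=0xe5
body[2] mov  r0, #0xbd -> r0=0xbd
body[3] xor  r5, r0, r2 -> r5=0xb3
body[4] mov  r2, r5 -> r2=0xb3
body[5] mov  r1, #0x6e -> r1=0x6e
body[6] mov  r7, #0x2d -> r7=0x2d
body[7] xor  r2, r5, r4 -> r2=0xf7
epilogue: pop r2=0x0e, sp=0xdb
epilogue: pop r1=0x59, sp=0xdc
r1 is callee-saved -> restored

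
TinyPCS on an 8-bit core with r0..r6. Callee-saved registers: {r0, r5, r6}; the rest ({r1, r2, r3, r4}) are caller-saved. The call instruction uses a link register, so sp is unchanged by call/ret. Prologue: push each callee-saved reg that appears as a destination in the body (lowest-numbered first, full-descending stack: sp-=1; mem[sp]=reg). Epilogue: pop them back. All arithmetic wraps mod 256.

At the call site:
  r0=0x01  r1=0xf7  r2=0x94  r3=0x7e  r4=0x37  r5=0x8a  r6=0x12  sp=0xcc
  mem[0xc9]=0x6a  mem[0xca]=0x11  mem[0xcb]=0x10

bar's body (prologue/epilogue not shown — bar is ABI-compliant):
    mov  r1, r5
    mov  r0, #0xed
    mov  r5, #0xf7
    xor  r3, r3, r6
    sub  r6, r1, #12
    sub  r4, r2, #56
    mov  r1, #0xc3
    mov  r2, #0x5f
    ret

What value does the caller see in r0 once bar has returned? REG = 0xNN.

REG = 0x01

prologue: push r0 → mem[0xcb]=0x01, sp=0xcb
prologue: push r5 → mem[0xca]=0x8a, sp=0xca
prologue: push r6 → mem[0xc9]=0x12, sp=0xc9
body[0] mov  r1, r5 → r1=0x8a
body[1] mov  r0, #0xed → r0=0xed
body[2] mov  r5, #0xf7 → r5=0xf7
body[3] xor  r3, r3, r6 → r3=0x6c
body[4] sub  r6, r1, #12 → r6=0x7e
body[5] sub  r4, r2, #56 → r4=0x5c
body[6] mov  r1, #0xc3 → r1=0xc3
body[7] mov  r2, #0x5f → r2=0x5f
epilogue: pop r6=0x12, sp=0xca
epilogue: pop r5=0x8a, sp=0xcb
epilogue: pop r0=0x01, sp=0xcc
r0 is callee-saved → restored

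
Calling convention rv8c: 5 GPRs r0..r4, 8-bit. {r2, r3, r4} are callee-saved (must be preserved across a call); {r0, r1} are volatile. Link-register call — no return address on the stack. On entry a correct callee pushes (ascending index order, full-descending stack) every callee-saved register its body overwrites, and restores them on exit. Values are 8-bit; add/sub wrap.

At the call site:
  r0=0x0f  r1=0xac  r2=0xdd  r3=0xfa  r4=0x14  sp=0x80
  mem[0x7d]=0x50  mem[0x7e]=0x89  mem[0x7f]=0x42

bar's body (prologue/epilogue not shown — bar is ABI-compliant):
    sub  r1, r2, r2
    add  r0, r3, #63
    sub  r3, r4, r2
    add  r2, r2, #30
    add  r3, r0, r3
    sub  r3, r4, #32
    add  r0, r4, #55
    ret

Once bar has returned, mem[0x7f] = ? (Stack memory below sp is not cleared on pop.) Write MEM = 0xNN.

prologue: push r2 → mem[0x7f]=0xdd, sp=0x7f
prologue: push r3 → mem[0x7e]=0xfa, sp=0x7e
body[0] sub  r1, r2, r2 → r1=0x00
body[1] add  r0, r3, #63 → r0=0x39
body[2] sub  r3, r4, r2 → r3=0x37
body[3] add  r2, r2, #30 → r2=0xfb
body[4] add  r3, r0, r3 → r3=0x70
body[5] sub  r3, r4, #32 → r3=0xf4
body[6] add  r0, r4, #55 → r0=0x4b
epilogue: pop r3=0xfa, sp=0x7f
epilogue: pop r2=0xdd, sp=0x80
prologue pushed ['r2', 'r3'] at ['0x7f', '0x7e']

MEM = 0xdd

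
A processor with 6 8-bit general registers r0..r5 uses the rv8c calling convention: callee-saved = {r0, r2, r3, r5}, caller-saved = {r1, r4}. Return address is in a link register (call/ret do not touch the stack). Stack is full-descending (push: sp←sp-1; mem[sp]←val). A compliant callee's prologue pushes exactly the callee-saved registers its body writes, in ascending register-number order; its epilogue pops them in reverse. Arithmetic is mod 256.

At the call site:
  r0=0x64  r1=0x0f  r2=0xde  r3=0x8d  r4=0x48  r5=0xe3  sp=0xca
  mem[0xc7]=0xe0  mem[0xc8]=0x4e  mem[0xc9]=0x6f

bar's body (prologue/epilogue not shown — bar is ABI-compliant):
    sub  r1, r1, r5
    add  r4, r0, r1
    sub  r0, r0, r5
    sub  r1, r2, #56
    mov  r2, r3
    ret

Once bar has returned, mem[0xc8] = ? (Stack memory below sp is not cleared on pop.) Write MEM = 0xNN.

prologue: push r0 → mem[0xc9]=0x64, sp=0xc9
prologue: push r2 → mem[0xc8]=0xde, sp=0xc8
body[0] sub  r1, r1, r5 → r1=0x2c
body[1] add  r4, r0, r1 → r4=0x90
body[2] sub  r0, r0, r5 → r0=0x81
body[3] sub  r1, r2, #56 → r1=0xa6
body[4] mov  r2, r3 → r2=0x8d
epilogue: pop r2=0xde, sp=0xc9
epilogue: pop r0=0x64, sp=0xca
prologue pushed ['r0', 'r2'] at ['0xc9', '0xc8']

MEM = 0xde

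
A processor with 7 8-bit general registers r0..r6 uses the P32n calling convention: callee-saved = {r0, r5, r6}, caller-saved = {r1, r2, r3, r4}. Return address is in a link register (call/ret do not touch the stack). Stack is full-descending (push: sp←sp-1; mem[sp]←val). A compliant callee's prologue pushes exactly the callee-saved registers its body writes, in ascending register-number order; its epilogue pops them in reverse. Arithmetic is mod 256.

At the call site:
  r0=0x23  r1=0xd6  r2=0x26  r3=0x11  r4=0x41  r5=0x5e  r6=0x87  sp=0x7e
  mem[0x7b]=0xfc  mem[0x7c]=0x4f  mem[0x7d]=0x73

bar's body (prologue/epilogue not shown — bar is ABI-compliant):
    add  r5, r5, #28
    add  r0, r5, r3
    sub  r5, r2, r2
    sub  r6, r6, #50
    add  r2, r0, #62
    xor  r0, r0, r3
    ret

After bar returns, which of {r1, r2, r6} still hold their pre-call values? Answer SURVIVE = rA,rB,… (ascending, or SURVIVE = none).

SURVIVE = r1,r6

prologue: push r0 -> mem[0x7d]=0x23, sp=0x7d
prologue: push r5 -> mem[0x7c]=0x5e, sp=0x7c
prologue: push r6 -> mem[0x7b]=0x87, sp=0x7b
body[0] add  r5, r5, #28 -> r5=0x7a
body[1] add  r0, r5, r3 -> r0=0x8b
body[2] sub  r5, r2, r2 -> r5=0x00
body[3] sub  r6, r6, #50 -> r6=0x55
body[4] add  r2, r0, #62 -> r2=0xc9
body[5] xor  r0, r0, r3 -> r0=0x9a
epilogue: pop r6=0x87, sp=0x7c
epilogue: pop r5=0x5e, sp=0x7d
epilogue: pop r0=0x23, sp=0x7e
r1: caller-saved, written=False
r2: caller-saved, written=True
r6: callee-saved, written=True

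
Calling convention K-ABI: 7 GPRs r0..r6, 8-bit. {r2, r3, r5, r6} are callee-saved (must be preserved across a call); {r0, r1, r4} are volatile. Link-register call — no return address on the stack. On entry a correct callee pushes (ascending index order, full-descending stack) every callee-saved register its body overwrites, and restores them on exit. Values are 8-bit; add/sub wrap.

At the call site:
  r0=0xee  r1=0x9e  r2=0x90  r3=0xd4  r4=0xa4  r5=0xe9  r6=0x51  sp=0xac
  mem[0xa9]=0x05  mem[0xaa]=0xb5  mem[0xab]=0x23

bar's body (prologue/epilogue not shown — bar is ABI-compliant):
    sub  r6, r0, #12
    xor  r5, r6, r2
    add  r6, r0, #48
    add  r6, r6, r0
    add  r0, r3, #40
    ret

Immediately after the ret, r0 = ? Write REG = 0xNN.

prologue: push r5 → mem[0xab]=0xe9, sp=0xab
prologue: push r6 → mem[0xaa]=0x51, sp=0xaa
body[0] sub  r6, r0, #12 → r6=0xe2
body[1] xor  r5, r6, r2 → r5=0x72
body[2] add  r6, r0, #48 → r6=0x1e
body[3] add  r6, r6, r0 → r6=0x0c
body[4] add  r0, r3, #40 → r0=0xfc
epilogue: pop r6=0x51, sp=0xab
epilogue: pop r5=0xe9, sp=0xac
r0 is caller-saved → body value

REG = 0xfc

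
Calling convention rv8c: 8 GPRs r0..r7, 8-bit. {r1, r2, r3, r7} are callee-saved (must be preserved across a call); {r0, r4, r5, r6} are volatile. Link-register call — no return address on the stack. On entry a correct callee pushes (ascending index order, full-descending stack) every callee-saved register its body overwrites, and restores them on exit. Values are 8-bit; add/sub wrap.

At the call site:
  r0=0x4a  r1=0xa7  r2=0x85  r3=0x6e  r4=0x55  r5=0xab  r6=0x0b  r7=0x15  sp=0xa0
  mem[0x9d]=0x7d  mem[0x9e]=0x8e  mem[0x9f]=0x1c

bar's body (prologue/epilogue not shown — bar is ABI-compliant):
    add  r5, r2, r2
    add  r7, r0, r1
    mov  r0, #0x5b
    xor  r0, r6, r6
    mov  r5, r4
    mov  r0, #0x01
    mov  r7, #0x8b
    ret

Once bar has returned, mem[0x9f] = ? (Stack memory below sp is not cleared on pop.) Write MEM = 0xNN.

MEM = 0x15

prologue: push r7 → mem[0x9f]=0x15, sp=0x9f
body[0] add  r5, r2, r2 → r5=0x0a
body[1] add  r7, r0, r1 → r7=0xf1
body[2] mov  r0, #0x5b → r0=0x5b
body[3] xor  r0, r6, r6 → r0=0x00
body[4] mov  r5, r4 → r5=0x55
body[5] mov  r0, #0x01 → r0=0x01
body[6] mov  r7, #0x8b → r7=0x8b
epilogue: pop r7=0x15, sp=0xa0
prologue pushed ['r7'] at ['0x9f']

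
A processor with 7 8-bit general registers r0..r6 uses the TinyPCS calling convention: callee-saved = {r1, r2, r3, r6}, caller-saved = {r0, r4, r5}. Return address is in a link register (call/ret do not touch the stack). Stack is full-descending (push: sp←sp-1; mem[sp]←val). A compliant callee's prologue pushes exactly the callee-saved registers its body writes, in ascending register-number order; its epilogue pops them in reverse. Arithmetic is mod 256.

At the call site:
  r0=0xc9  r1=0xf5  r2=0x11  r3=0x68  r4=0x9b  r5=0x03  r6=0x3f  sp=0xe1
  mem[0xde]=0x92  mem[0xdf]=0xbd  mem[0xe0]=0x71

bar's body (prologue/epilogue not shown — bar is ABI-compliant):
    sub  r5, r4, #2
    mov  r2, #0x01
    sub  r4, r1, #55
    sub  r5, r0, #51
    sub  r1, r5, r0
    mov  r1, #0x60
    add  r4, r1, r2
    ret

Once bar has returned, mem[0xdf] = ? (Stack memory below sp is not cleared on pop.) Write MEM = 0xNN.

MEM = 0x11

prologue: push r1 -> mem[0xe0]=0xf5, sp=0xe0
prologue: push r2 -> mem[0xdf]=0x11, sp=0xdf
body[0] sub  r5, r4, #2 -> r5=0x99
body[1] mov  r2, #0x01 -> r2=0x01
body[2] sub  r4, r1, #55 -> r4=0xbe
body[3] sub  r5, r0, #51 -> r5=0x96
body[4] sub  r1, r5, r0 -> r1=0xcd
body[5] mov  r1, #0x60 -> r1=0x60
body[6] add  r4, r1, r2 -> r4=0x61
epilogue: pop r2=0x11, sp=0xe0
epilogue: pop r1=0xf5, sp=0xe1
prologue pushed ['r1', 'r2'] at ['0xe0', '0xdf']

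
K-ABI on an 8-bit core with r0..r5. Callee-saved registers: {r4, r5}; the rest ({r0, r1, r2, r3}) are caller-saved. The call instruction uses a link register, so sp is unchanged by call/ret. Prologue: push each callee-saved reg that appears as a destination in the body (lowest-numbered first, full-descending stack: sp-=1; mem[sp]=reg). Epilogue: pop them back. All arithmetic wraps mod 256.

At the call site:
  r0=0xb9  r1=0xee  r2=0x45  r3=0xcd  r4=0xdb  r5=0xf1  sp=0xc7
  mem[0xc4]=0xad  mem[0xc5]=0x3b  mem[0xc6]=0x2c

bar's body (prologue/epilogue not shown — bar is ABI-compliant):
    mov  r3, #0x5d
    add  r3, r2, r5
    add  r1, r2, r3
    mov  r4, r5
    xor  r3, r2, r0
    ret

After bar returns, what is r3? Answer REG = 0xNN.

REG = 0xfc

prologue: push r4 → mem[0xc6]=0xdb, sp=0xc6
body[0] mov  r3, #0x5d → r3=0x5d
body[1] add  r3, r2, r5 → r3=0x36
body[2] add  r1, r2, r3 → r1=0x7b
body[3] mov  r4, r5 → r4=0xf1
body[4] xor  r3, r2, r0 → r3=0xfc
epilogue: pop r4=0xdb, sp=0xc7
r3 is caller-saved → body value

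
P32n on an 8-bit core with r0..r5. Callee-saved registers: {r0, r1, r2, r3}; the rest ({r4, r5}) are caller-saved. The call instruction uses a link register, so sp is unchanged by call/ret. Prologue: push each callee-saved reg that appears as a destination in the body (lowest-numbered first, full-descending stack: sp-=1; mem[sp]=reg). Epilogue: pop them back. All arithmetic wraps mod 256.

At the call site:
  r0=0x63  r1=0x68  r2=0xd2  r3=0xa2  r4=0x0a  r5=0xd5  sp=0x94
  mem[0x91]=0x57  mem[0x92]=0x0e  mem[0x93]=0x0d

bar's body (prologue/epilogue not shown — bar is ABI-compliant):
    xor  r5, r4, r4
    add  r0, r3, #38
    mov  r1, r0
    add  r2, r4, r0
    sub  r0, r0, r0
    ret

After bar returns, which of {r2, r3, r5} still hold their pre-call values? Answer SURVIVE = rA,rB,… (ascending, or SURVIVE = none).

SURVIVE = r2,r3

prologue: push r0 -> mem[0x93]=0x63, sp=0x93
prologue: push r1 -> mem[0x92]=0x68, sp=0x92
prologue: push r2 -> mem[0x91]=0xd2, sp=0x91
body[0] xor  r5, r4, r4 -> r5=0x00
body[1] add  r0, r3, #38 -> r0=0xc8
body[2] mov  r1, r0 -> r1=0xc8
body[3] add  r2, r4, r0 -> r2=0xd2
body[4] sub  r0, r0, r0 -> r0=0x00
epilogue: pop r2=0xd2, sp=0x92
epilogue: pop r1=0x68, sp=0x93
epilogue: pop r0=0x63, sp=0x94
r2: callee-saved, written=True
r3: callee-saved, written=False
r5: caller-saved, written=True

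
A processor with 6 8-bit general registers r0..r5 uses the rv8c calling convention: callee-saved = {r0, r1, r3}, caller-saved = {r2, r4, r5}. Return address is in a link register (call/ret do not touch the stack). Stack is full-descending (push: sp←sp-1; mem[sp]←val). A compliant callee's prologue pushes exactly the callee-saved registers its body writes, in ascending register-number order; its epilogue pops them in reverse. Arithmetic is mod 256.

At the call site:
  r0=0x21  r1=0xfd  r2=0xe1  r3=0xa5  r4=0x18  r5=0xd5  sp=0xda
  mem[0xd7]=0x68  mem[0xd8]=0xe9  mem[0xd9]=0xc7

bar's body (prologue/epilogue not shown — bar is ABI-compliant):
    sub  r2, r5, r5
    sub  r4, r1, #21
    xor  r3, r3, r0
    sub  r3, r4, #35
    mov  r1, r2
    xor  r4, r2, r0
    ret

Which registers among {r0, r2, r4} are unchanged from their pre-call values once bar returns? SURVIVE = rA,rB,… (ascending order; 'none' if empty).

prologue: push r1 -> mem[0xd9]=0xfd, sp=0xd9
prologue: push r3 -> mem[0xd8]=0xa5, sp=0xd8
body[0] sub  r2, r5, r5 -> r2=0x00
body[1] sub  r4, r1, #21 -> r4=0xe8
body[2] xor  r3, r3, r0 -> r3=0x84
body[3] sub  r3, r4, #35 -> r3=0xc5
body[4] mov  r1, r2 -> r1=0x00
body[5] xor  r4, r2, r0 -> r4=0x21
epilogue: pop r3=0xa5, sp=0xd9
epilogue: pop r1=0xfd, sp=0xda
r0: callee-saved, written=False
r2: caller-saved, written=True
r4: caller-saved, written=True

SURVIVE = r0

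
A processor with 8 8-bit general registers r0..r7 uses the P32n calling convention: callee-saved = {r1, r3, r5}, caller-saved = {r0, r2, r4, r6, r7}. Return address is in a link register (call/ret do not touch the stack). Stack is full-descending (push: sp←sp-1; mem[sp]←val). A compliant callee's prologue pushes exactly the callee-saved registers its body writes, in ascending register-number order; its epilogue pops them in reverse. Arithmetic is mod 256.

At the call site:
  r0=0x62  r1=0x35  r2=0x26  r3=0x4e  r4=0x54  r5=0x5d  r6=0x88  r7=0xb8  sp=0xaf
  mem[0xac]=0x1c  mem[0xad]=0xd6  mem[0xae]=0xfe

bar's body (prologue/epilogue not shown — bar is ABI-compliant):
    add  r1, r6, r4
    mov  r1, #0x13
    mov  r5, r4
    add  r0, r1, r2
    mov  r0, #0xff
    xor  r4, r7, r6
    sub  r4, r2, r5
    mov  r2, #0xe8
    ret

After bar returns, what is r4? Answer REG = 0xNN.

prologue: push r1 → mem[0xae]=0x35, sp=0xae
prologue: push r5 → mem[0xad]=0x5d, sp=0xad
body[0] add  r1, r6, r4 → r1=0xdc
body[1] mov  r1, #0x13 → r1=0x13
body[2] mov  r5, r4 → r5=0x54
body[3] add  r0, r1, r2 → r0=0x39
body[4] mov  r0, #0xff → r0=0xff
body[5] xor  r4, r7, r6 → r4=0x30
body[6] sub  r4, r2, r5 → r4=0xd2
body[7] mov  r2, #0xe8 → r2=0xe8
epilogue: pop r5=0x5d, sp=0xae
epilogue: pop r1=0x35, sp=0xaf
r4 is caller-saved → body value

REG = 0xd2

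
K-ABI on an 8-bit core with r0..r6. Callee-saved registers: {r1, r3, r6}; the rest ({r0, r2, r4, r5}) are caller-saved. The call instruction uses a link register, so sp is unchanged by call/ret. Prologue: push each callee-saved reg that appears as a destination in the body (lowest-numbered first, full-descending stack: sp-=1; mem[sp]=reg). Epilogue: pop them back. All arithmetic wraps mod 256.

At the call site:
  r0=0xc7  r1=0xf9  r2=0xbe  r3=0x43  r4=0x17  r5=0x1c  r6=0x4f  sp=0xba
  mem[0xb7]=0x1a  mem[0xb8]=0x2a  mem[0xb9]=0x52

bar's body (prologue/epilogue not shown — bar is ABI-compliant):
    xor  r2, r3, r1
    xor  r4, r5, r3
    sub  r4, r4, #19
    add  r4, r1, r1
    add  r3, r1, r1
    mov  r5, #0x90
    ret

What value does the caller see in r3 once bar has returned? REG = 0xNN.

REG = 0x43

prologue: push r3 → mem[0xb9]=0x43, sp=0xb9
body[0] xor  r2, r3, r1 → r2=0xba
body[1] xor  r4, r5, r3 → r4=0x5f
body[2] sub  r4, r4, #19 → r4=0x4c
body[3] add  r4, r1, r1 → r4=0xf2
body[4] add  r3, r1, r1 → r3=0xf2
body[5] mov  r5, #0x90 → r5=0x90
epilogue: pop r3=0x43, sp=0xba
r3 is callee-saved → restored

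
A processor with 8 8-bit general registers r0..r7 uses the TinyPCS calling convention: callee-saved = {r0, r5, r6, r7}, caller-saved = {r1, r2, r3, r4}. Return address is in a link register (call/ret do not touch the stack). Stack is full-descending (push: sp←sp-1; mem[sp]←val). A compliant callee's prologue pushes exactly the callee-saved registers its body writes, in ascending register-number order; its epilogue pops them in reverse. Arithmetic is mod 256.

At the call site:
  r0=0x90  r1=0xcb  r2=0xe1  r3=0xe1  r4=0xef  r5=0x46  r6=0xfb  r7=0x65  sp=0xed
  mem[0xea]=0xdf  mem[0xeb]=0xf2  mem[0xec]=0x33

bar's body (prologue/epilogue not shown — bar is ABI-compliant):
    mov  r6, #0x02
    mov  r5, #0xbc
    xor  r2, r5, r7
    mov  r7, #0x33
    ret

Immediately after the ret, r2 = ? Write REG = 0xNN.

REG = 0xd9

prologue: push r5 → mem[0xec]=0x46, sp=0xec
prologue: push r6 → mem[0xeb]=0xfb, sp=0xeb
prologue: push r7 → mem[0xea]=0x65, sp=0xea
body[0] mov  r6, #0x02 → r6=0x02
body[1] mov  r5, #0xbc → r5=0xbc
body[2] xor  r2, r5, r7 → r2=0xd9
body[3] mov  r7, #0x33 → r7=0x33
epilogue: pop r7=0x65, sp=0xeb
epilogue: pop r6=0xfb, sp=0xec
epilogue: pop r5=0x46, sp=0xed
r2 is caller-saved → body value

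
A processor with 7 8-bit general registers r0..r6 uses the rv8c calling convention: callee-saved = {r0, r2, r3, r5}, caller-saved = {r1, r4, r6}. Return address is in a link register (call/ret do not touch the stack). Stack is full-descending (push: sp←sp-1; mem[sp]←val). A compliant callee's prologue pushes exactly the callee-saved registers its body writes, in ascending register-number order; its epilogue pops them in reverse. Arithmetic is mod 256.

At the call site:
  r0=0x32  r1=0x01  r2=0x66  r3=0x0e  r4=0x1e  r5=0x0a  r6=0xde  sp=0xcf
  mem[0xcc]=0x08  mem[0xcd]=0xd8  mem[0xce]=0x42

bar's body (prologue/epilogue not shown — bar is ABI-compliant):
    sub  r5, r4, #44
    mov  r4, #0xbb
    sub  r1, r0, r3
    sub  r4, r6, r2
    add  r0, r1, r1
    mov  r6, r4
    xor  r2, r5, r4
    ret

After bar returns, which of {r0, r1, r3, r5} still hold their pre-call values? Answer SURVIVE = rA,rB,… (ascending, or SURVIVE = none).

prologue: push r0 → mem[0xce]=0x32, sp=0xce
prologue: push r2 → mem[0xcd]=0x66, sp=0xcd
prologue: push r5 → mem[0xcc]=0x0a, sp=0xcc
body[0] sub  r5, r4, #44 → r5=0xf2
body[1] mov  r4, #0xbb → r4=0xbb
body[2] sub  r1, r0, r3 → r1=0x24
body[3] sub  r4, r6, r2 → r4=0x78
body[4] add  r0, r1, r1 → r0=0x48
body[5] mov  r6, r4 → r6=0x78
body[6] xor  r2, r5, r4 → r2=0x8a
epilogue: pop r5=0x0a, sp=0xcd
epilogue: pop r2=0x66, sp=0xce
epilogue: pop r0=0x32, sp=0xcf
r0: callee-saved, written=True
r1: caller-saved, written=True
r3: callee-saved, written=False
r5: callee-saved, written=True

SURVIVE = r0,r3,r5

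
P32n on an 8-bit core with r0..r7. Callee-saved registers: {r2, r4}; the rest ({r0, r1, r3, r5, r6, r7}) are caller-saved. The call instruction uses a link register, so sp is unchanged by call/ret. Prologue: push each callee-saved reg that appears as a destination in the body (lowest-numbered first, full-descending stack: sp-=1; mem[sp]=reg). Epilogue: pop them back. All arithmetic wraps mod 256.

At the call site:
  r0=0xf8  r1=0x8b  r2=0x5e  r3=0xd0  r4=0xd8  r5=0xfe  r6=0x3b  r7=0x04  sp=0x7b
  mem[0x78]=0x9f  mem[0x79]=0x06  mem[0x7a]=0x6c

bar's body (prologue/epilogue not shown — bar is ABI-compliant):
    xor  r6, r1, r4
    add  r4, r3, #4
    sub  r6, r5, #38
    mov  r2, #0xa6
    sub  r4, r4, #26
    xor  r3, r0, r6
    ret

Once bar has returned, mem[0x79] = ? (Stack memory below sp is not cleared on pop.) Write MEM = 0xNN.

MEM = 0xd8

prologue: push r2 -> mem[0x7a]=0x5e, sp=0x7a
prologue: push r4 -> mem[0x79]=0xd8, sp=0x79
body[0] xor  r6, r1, r4 -> r6=0x53
body[1] add  r4, r3, #4 -> r4=0xd4
body[2] sub  r6, r5, #38 -> r6=0xd8
body[3] mov  r2, #0xa6 -> r2=0xa6
body[4] sub  r4, r4, #26 -> r4=0xba
body[5] xor  r3, r0, r6 -> r3=0x20
epilogue: pop r4=0xd8, sp=0x7a
epilogue: pop r2=0x5e, sp=0x7b
prologue pushed ['r2', 'r4'] at ['0x7a', '0x79']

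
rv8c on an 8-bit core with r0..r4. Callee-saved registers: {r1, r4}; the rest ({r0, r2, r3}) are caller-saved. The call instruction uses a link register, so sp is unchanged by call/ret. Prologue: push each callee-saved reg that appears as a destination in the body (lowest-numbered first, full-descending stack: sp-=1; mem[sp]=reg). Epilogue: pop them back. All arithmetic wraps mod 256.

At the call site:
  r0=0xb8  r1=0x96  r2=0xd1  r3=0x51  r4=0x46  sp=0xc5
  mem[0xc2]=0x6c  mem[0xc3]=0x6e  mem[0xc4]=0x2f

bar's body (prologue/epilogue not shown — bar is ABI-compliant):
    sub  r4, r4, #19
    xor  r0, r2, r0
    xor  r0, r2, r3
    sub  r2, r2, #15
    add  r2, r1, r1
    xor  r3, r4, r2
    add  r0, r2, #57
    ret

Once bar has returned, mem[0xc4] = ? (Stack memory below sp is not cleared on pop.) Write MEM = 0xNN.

prologue: push r4 → mem[0xc4]=0x46, sp=0xc4
body[0] sub  r4, r4, #19 → r4=0x33
body[1] xor  r0, r2, r0 → r0=0x69
body[2] xor  r0, r2, r3 → r0=0x80
body[3] sub  r2, r2, #15 → r2=0xc2
body[4] add  r2, r1, r1 → r2=0x2c
body[5] xor  r3, r4, r2 → r3=0x1f
body[6] add  r0, r2, #57 → r0=0x65
epilogue: pop r4=0x46, sp=0xc5
prologue pushed ['r4'] at ['0xc4']

MEM = 0x46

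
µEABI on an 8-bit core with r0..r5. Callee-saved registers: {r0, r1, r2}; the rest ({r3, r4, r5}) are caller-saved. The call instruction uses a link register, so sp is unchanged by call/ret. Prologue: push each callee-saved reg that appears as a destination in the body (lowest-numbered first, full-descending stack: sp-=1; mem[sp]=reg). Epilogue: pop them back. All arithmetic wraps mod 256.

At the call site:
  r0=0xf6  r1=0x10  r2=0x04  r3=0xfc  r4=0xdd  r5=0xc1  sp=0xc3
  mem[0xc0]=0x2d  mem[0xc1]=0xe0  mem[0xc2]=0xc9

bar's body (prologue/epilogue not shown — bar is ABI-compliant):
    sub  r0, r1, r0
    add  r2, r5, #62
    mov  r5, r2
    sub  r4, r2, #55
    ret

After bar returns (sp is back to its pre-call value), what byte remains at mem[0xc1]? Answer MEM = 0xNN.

MEM = 0x04

prologue: push r0 → mem[0xc2]=0xf6, sp=0xc2
prologue: push r2 → mem[0xc1]=0x04, sp=0xc1
body[0] sub  r0, r1, r0 → r0=0x1a
body[1] add  r2, r5, #62 → r2=0xff
body[2] mov  r5, r2 → r5=0xff
body[3] sub  r4, r2, #55 → r4=0xc8
epilogue: pop r2=0x04, sp=0xc2
epilogue: pop r0=0xf6, sp=0xc3
prologue pushed ['r0', 'r2'] at ['0xc2', '0xc1']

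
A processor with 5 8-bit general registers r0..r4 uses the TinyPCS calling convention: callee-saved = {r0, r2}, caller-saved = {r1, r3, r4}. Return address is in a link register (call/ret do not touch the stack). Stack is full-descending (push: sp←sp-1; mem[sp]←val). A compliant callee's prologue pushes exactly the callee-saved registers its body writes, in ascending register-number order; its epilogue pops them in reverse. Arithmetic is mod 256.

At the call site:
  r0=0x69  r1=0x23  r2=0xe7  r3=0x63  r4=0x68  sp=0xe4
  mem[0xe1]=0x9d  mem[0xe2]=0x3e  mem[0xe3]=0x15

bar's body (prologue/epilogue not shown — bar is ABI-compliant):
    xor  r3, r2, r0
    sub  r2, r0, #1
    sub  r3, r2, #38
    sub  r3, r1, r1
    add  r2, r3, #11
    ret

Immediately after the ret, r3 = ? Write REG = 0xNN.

prologue: push r2 → mem[0xe3]=0xe7, sp=0xe3
body[0] xor  r3, r2, r0 → r3=0x8e
body[1] sub  r2, r0, #1 → r2=0x68
body[2] sub  r3, r2, #38 → r3=0x42
body[3] sub  r3, r1, r1 → r3=0x00
body[4] add  r2, r3, #11 → r2=0x0b
epilogue: pop r2=0xe7, sp=0xe4
r3 is caller-saved → body value

REG = 0x00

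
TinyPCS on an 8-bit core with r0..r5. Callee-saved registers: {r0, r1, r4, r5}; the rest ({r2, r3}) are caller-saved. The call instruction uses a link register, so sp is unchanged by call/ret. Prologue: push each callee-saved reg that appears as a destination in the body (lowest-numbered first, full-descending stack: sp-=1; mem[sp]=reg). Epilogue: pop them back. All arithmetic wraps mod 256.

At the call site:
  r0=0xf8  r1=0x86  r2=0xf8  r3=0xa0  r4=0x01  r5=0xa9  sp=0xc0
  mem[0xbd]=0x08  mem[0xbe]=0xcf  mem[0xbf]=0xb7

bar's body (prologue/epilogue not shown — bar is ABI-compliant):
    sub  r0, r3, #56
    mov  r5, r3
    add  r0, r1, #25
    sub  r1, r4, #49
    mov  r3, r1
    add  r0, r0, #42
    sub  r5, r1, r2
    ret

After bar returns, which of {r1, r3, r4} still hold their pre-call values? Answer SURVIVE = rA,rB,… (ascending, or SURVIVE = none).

prologue: push r0 → mem[0xbf]=0xf8, sp=0xbf
prologue: push r1 → mem[0xbe]=0x86, sp=0xbe
prologue: push r5 → mem[0xbd]=0xa9, sp=0xbd
body[0] sub  r0, r3, #56 → r0=0x68
body[1] mov  r5, r3 → r5=0xa0
body[2] add  r0, r1, #25 → r0=0x9f
body[3] sub  r1, r4, #49 → r1=0xd0
body[4] mov  r3, r1 → r3=0xd0
body[5] add  r0, r0, #42 → r0=0xc9
body[6] sub  r5, r1, r2 → r5=0xd8
epilogue: pop r5=0xa9, sp=0xbe
epilogue: pop r1=0x86, sp=0xbf
epilogue: pop r0=0xf8, sp=0xc0
r1: callee-saved, written=True
r3: caller-saved, written=True
r4: callee-saved, written=False

SURVIVE = r1,r4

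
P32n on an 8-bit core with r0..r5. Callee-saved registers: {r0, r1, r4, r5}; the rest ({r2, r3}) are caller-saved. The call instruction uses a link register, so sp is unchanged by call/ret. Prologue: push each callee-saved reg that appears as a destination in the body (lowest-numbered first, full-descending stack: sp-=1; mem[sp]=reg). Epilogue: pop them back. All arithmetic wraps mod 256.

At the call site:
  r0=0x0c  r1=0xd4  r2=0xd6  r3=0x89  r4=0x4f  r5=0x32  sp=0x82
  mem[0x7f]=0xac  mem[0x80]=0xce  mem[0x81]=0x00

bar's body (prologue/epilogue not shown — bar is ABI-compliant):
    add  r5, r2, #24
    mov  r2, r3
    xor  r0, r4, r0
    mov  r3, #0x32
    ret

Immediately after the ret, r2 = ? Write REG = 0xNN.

prologue: push r0 → mem[0x81]=0x0c, sp=0x81
prologue: push r5 → mem[0x80]=0x32, sp=0x80
body[0] add  r5, r2, #24 → r5=0xee
body[1] mov  r2, r3 → r2=0x89
body[2] xor  r0, r4, r0 → r0=0x43
body[3] mov  r3, #0x32 → r3=0x32
epilogue: pop r5=0x32, sp=0x81
epilogue: pop r0=0x0c, sp=0x82
r2 is caller-saved → body value

REG = 0x89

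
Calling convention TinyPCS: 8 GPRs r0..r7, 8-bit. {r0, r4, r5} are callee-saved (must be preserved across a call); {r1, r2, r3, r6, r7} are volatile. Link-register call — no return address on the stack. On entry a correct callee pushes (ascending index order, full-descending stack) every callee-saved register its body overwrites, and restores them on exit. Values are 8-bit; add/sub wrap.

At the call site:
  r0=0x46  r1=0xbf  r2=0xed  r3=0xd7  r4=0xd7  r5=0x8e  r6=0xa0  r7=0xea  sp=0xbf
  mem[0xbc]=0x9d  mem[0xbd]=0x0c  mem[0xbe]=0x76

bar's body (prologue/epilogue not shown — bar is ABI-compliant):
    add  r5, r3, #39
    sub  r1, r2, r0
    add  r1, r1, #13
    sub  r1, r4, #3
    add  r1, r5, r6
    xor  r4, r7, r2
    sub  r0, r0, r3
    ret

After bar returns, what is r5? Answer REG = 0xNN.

REG = 0x8e

prologue: push r0 -> mem[0xbe]=0x46, sp=0xbe
prologue: push r4 -> mem[0xbd]=0xd7, sp=0xbd
prologue: push r5 -> mem[0xbc]=0x8e, sp=0xbc
body[0] add  r5, r3, #39 -> r5=0xfe
body[1] sub  r1, r2, r0 -> r1=0xa7
body[2] add  r1, r1, #13 -> r1=0xb4
body[3] sub  r1, r4, #3 -> r1=0xd4
body[4] add  r1, r5, r6 -> r1=0x9e
body[5] xor  r4, r7, r2 -> r4=0x07
body[6] sub  r0, r0, r3 -> r0=0x6f
epilogue: pop r5=0x8e, sp=0xbd
epilogue: pop r4=0xd7, sp=0xbe
epilogue: pop r0=0x46, sp=0xbf
r5 is callee-saved -> restored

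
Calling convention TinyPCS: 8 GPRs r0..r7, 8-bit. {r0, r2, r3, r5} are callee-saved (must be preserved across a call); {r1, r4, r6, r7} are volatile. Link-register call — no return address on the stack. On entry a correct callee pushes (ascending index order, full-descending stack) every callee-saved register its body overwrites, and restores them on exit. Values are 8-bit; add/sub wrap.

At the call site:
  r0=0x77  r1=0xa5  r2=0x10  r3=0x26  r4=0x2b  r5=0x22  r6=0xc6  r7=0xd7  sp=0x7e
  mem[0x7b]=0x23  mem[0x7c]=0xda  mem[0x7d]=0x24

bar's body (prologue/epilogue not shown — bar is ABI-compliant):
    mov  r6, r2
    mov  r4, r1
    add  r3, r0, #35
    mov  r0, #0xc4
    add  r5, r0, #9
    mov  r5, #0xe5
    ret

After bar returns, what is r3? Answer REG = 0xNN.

prologue: push r0 -> mem[0x7d]=0x77, sp=0x7d
prologue: push r3 -> mem[0x7c]=0x26, sp=0x7c
prologue: push r5 -> mem[0x7b]=0x22, sp=0x7b
body[0] mov  r6, r2 -> r6=0x10
body[1] mov  r4, r1 -> r4=0xa5
body[2] add  r3, r0, #35 -> r3=0x9a
body[3] mov  r0, #0xc4 -> r0=0xc4
body[4] add  r5, r0, #9 -> r5=0xcd
body[5] mov  r5, #0xe5 -> r5=0xe5
epilogue: pop r5=0x22, sp=0x7c
epilogue: pop r3=0x26, sp=0x7d
epilogue: pop r0=0x77, sp=0x7e
r3 is callee-saved -> restored

REG = 0x26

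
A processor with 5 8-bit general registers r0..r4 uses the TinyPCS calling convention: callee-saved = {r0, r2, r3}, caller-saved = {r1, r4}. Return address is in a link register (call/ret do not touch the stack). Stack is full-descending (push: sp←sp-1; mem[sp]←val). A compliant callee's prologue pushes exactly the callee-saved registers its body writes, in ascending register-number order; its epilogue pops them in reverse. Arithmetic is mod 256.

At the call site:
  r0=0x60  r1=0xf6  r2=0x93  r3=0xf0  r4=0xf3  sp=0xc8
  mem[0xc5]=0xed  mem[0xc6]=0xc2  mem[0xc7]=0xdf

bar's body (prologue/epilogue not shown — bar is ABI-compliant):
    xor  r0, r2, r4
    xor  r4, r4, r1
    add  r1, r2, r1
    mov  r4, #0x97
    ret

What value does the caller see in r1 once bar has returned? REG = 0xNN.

prologue: push r0 → mem[0xc7]=0x60, sp=0xc7
body[0] xor  r0, r2, r4 → r0=0x60
body[1] xor  r4, r4, r1 → r4=0x05
body[2] add  r1, r2, r1 → r1=0x89
body[3] mov  r4, #0x97 → r4=0x97
epilogue: pop r0=0x60, sp=0xc8
r1 is caller-saved → body value

REG = 0x89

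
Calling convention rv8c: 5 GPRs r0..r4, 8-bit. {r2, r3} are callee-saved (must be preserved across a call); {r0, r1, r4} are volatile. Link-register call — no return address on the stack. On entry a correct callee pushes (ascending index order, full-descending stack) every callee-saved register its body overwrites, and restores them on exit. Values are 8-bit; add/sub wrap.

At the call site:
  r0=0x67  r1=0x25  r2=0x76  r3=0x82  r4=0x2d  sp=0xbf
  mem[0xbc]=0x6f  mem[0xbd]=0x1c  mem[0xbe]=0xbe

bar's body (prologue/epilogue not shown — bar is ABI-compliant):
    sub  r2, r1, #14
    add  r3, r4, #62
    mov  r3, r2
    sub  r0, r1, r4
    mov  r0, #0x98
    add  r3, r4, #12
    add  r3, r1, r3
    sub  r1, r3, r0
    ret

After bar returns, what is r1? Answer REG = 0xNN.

REG = 0xc6

prologue: push r2 -> mem[0xbe]=0x76, sp=0xbe
prologue: push r3 -> mem[0xbd]=0x82, sp=0xbd
body[0] sub  r2, r1, #14 -> r2=0x17
body[1] add  r3, r4, #62 -> r3=0x6b
body[2] mov  r3, r2 -> r3=0x17
body[3] sub  r0, r1, r4 -> r0=0xf8
body[4] mov  r0, #0x98 -> r0=0x98
body[5] add  r3, r4, #12 -> r3=0x39
body[6] add  r3, r1, r3 -> r3=0x5e
body[7] sub  r1, r3, r0 -> r1=0xc6
epilogue: pop r3=0x82, sp=0xbe
epilogue: pop r2=0x76, sp=0xbf
r1 is caller-saved -> body value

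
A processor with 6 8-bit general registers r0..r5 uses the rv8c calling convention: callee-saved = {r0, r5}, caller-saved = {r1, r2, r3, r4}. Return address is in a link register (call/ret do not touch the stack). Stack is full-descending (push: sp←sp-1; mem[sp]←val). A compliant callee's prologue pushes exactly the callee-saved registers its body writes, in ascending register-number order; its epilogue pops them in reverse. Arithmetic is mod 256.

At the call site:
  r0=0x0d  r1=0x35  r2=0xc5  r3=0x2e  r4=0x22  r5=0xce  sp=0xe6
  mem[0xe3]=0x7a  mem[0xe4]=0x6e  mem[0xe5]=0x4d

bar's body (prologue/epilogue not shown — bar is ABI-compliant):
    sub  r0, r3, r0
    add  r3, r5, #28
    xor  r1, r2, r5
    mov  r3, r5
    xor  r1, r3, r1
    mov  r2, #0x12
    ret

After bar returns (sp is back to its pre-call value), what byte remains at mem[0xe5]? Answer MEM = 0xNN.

MEM = 0x0d

prologue: push r0 → mem[0xe5]=0x0d, sp=0xe5
body[0] sub  r0, r3, r0 → r0=0x21
body[1] add  r3, r5, #28 → r3=0xea
body[2] xor  r1, r2, r5 → r1=0x0b
body[3] mov  r3, r5 → r3=0xce
body[4] xor  r1, r3, r1 → r1=0xc5
body[5] mov  r2, #0x12 → r2=0x12
epilogue: pop r0=0x0d, sp=0xe6
prologue pushed ['r0'] at ['0xe5']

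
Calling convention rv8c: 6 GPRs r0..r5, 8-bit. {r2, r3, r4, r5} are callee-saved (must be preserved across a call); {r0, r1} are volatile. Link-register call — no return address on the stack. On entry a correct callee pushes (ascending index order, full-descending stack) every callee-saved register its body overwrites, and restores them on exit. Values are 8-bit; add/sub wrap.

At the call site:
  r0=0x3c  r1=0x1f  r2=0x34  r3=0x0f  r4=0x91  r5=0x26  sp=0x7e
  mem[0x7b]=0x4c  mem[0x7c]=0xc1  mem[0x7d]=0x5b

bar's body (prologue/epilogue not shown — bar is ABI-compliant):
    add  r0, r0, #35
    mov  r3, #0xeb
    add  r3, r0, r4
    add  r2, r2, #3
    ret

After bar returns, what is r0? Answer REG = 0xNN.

REG = 0x5f

prologue: push r2 → mem[0x7d]=0x34, sp=0x7d
prologue: push r3 → mem[0x7c]=0x0f, sp=0x7c
body[0] add  r0, r0, #35 → r0=0x5f
body[1] mov  r3, #0xeb → r3=0xeb
body[2] add  r3, r0, r4 → r3=0xf0
body[3] add  r2, r2, #3 → r2=0x37
epilogue: pop r3=0x0f, sp=0x7d
epilogue: pop r2=0x34, sp=0x7e
r0 is caller-saved → body value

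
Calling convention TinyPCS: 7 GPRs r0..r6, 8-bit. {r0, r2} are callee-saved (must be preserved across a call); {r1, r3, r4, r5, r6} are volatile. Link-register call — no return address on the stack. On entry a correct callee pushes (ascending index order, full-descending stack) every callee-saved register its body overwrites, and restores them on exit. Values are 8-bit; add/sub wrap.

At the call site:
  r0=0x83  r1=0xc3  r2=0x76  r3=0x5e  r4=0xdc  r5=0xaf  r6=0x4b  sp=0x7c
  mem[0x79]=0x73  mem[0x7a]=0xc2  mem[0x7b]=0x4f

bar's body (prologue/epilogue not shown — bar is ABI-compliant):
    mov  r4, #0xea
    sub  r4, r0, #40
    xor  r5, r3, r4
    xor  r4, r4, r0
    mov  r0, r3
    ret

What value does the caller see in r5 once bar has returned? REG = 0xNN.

REG = 0x05

prologue: push r0 -> mem[0x7b]=0x83, sp=0x7b
body[0] mov  r4, #0xea -> r4=0xea
body[1] sub  r4, r0, #40 -> r4=0x5b
body[2] xor  r5, r3, r4 -> r5=0x05
body[3] xor  r4, r4, r0 -> r4=0xd8
body[4] mov  r0, r3 -> r0=0x5e
epilogue: pop r0=0x83, sp=0x7c
r5 is caller-saved -> body value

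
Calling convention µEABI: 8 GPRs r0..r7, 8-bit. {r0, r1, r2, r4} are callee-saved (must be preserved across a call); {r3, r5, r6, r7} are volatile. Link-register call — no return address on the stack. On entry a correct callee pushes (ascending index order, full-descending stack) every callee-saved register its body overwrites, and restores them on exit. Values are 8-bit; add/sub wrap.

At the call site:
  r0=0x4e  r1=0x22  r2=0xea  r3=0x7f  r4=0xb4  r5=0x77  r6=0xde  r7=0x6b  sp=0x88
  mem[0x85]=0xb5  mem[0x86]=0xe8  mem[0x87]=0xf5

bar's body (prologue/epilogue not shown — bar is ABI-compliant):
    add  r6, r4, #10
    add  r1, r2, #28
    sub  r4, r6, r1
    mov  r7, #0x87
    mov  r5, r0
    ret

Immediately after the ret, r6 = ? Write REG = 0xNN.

REG = 0xbe

prologue: push r1 -> mem[0x87]=0x22, sp=0x87
prologue: push r4 -> mem[0x86]=0xb4, sp=0x86
body[0] add  r6, r4, #10 -> r6=0xbe
body[1] add  r1, r2, #28 -> r1=0x06
body[2] sub  r4, r6, r1 -> r4=0xb8
body[3] mov  r7, #0x87 -> r7=0x87
body[4] mov  r5, r0 -> r5=0x4e
epilogue: pop r4=0xb4, sp=0x87
epilogue: pop r1=0x22, sp=0x88
r6 is caller-saved -> body value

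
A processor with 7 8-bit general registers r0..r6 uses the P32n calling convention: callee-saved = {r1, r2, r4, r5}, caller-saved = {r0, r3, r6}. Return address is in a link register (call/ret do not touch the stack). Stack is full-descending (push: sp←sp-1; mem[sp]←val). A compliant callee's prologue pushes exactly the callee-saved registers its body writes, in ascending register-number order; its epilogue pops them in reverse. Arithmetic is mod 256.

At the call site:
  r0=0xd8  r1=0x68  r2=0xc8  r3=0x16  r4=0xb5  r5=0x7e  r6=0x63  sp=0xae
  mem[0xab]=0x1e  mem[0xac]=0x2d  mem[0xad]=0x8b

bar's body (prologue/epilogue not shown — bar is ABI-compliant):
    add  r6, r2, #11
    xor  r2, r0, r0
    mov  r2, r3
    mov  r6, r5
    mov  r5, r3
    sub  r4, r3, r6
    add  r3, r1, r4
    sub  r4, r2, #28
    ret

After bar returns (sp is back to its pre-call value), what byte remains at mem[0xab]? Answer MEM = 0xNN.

MEM = 0x7e

prologue: push r2 → mem[0xad]=0xc8, sp=0xad
prologue: push r4 → mem[0xac]=0xb5, sp=0xac
prologue: push r5 → mem[0xab]=0x7e, sp=0xab
body[0] add  r6, r2, #11 → r6=0xd3
body[1] xor  r2, r0, r0 → r2=0x00
body[2] mov  r2, r3 → r2=0x16
body[3] mov  r6, r5 → r6=0x7e
body[4] mov  r5, r3 → r5=0x16
body[5] sub  r4, r3, r6 → r4=0x98
body[6] add  r3, r1, r4 → r3=0x00
body[7] sub  r4, r2, #28 → r4=0xfa
epilogue: pop r5=0x7e, sp=0xac
epilogue: pop r4=0xb5, sp=0xad
epilogue: pop r2=0xc8, sp=0xae
prologue pushed ['r2', 'r4', 'r5'] at ['0xad', '0xac', '0xab']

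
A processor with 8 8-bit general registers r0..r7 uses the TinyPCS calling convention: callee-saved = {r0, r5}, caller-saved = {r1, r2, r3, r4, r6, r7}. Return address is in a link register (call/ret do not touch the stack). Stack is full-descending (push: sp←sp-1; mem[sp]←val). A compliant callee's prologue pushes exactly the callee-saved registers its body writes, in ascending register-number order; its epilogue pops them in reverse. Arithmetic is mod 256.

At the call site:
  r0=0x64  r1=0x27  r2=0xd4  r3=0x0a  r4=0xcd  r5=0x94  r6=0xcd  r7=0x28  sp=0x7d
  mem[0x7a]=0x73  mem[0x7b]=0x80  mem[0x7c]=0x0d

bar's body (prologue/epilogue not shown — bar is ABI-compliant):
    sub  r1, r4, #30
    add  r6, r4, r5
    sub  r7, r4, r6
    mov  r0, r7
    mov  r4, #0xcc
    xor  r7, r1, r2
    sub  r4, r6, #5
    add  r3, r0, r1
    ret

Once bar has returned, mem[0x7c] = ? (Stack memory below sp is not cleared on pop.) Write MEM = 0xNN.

prologue: push r0 -> mem[0x7c]=0x64, sp=0x7c
body[0] sub  r1, r4, #30 -> r1=0xaf
body[1] add  r6, r4, r5 -> r6=0x61
body[2] sub  r7, r4, r6 -> r7=0x6c
body[3] mov  r0, r7 -> r0=0x6c
body[4] mov  r4, #0xcc -> r4=0xcc
body[5] xor  r7, r1, r2 -> r7=0x7b
body[6] sub  r4, r6, #5 -> r4=0x5c
body[7] add  r3, r0, r1 -> r3=0x1b
epilogue: pop r0=0x64, sp=0x7d
prologue pushed ['r0'] at ['0x7c']

MEM = 0x64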